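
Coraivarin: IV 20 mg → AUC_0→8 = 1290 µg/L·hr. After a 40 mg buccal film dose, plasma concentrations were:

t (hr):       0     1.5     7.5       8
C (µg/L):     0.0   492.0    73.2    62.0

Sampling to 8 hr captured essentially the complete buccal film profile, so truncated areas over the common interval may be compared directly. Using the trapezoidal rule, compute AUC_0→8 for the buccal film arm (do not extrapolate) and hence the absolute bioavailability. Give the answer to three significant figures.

F = 0.813

Trapezoidal AUC_0→8 (buccal film):
  [0→1.5]: (0.0+492.0)/2 × 1.5 = 369.0
  [1.5→7.5]: (492.0+73.2)/2 × 6 = 1695.6
  [7.5→8]: (73.2+62.0)/2 × 0.5 = 33.8
  Sum = 2098.4 µg/L·hr
F = (AUC_ev/D_ev)/(AUC_iv/D_iv) = (2098.4/40)/(1290/20) = 52.46/64.5 = 0.8133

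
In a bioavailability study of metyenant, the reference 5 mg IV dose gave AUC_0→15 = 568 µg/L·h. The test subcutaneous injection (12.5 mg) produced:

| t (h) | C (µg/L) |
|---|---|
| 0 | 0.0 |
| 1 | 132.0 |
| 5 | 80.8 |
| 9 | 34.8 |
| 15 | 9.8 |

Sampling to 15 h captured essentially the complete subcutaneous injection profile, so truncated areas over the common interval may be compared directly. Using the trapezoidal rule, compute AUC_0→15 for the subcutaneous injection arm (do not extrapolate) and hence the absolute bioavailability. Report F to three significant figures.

Trapezoidal AUC_0→15 (subcutaneous injection):
  [0→1]: (0.0+132.0)/2 × 1 = 66.0
  [1→5]: (132.0+80.8)/2 × 4 = 425.6
  [5→9]: (80.8+34.8)/2 × 4 = 231.2
  [9→15]: (34.8+9.8)/2 × 6 = 133.8
  Sum = 856.6 µg/L·h
F = (AUC_ev/D_ev)/(AUC_iv/D_iv) = (856.6/12.5)/(568/5) = 68.528/113.6 = 0.6032

F = 0.603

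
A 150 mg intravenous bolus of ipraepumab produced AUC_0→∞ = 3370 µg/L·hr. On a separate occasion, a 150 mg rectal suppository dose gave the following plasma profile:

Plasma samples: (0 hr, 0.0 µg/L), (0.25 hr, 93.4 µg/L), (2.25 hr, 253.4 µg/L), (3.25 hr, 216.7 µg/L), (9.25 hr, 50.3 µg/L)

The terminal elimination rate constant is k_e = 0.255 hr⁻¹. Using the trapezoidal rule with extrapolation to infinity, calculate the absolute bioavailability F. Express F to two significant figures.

Trapezoidal AUC_0→9.25 (rectal suppository):
  [0→0.25]: (0.0+93.4)/2 × 0.25 = 11.675
  [0.25→2.25]: (93.4+253.4)/2 × 2 = 346.8
  [2.25→3.25]: (253.4+216.7)/2 × 1 = 235.05
  [3.25→9.25]: (216.7+50.3)/2 × 6 = 801.0
  Sum = 1394.525 µg/L·hr
Tail: C_last/k_e = 50.3/0.255 = 197.255
AUC_0→∞ (rectal suppository) = 1394.525 + 197.255 = 1591.78 µg/L·hr
F = (AUC_ev/D_ev)/(AUC_iv/D_iv) = (1591.78/150)/(3370/150) = 10.6119/22.4667 = 0.4723

F = 0.47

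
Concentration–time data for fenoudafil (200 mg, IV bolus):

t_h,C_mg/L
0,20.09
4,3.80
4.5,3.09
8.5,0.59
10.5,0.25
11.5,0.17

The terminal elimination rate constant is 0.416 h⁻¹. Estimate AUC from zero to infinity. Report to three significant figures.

Trapezoidal AUC_0→11.5:
  [0→4]: (20.09+3.80)/2 × 4 = 47.78
  [4→4.5]: (3.80+3.09)/2 × 0.5 = 1.7225
  [4.5→8.5]: (3.09+0.59)/2 × 4 = 7.36
  [8.5→10.5]: (0.59+0.25)/2 × 2 = 0.84
  [10.5→11.5]: (0.25+0.17)/2 × 1 = 0.21
  Sum = 57.9125 mg/L·h
Extrapolated tail: C_last / k_e = 0.17 / 0.416 = 0.409
AUC_0→∞ = 57.9125 + 0.409 = 58.3215 mg/L·h

AUC = 58.3 mg/L·h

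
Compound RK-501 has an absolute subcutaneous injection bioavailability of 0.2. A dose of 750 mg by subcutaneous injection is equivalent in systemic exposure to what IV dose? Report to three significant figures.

D_iv = 150 mg

Systemic exposure from an extravascular dose = F × D_ev, so the equivalent IV dose is F × D_ev.
D_iv = F × D_ev = 0.2 × 750 = 150 mg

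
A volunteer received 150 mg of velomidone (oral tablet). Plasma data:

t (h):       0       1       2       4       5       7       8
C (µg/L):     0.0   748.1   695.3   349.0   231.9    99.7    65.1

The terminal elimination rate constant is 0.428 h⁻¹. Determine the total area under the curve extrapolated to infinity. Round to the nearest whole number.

AUC = 2997 µg/L·h

Trapezoidal AUC_0→8:
  [0→1]: (0.0+748.1)/2 × 1 = 374.05
  [1→2]: (748.1+695.3)/2 × 1 = 721.7
  [2→4]: (695.3+349.0)/2 × 2 = 1044.3
  [4→5]: (349.0+231.9)/2 × 1 = 290.45
  [5→7]: (231.9+99.7)/2 × 2 = 331.6
  [7→8]: (99.7+65.1)/2 × 1 = 82.4
  Sum = 2844.5 µg/L·h
Extrapolated tail: C_last / k_e = 65.1 / 0.428 = 152.103
AUC_0→∞ = 2844.5 + 152.103 = 2996.603 µg/L·h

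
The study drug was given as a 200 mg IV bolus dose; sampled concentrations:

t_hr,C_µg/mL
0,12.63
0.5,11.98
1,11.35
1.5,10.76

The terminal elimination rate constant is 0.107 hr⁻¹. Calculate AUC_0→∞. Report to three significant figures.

AUC = 118 µg/mL·hr

Trapezoidal AUC_0→1.5:
  [0→0.5]: (12.63+11.98)/2 × 0.5 = 6.1525
  [0.5→1]: (11.98+11.35)/2 × 0.5 = 5.8325
  [1→1.5]: (11.35+10.76)/2 × 0.5 = 5.5275
  Sum = 17.5125 µg/mL·hr
Extrapolated tail: C_last / k_e = 10.76 / 0.107 = 100.561
AUC_0→∞ = 17.5125 + 100.561 = 118.0735 µg/mL·hr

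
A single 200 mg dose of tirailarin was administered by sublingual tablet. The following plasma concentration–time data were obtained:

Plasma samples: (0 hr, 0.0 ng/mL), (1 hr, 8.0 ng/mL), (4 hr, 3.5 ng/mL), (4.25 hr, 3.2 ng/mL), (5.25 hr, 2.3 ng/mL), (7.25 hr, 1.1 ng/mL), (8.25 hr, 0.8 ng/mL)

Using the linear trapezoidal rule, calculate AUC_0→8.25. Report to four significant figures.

Trapezoidal AUC_0→8.25:
  [0→1]: (0.0+8.0)/2 × 1 = 4.0
  [1→4]: (8.0+3.5)/2 × 3 = 17.25
  [4→4.25]: (3.5+3.2)/2 × 0.25 = 0.8375
  [4.25→5.25]: (3.2+2.3)/2 × 1 = 2.75
  [5.25→7.25]: (2.3+1.1)/2 × 2 = 3.4
  [7.25→8.25]: (1.1+0.8)/2 × 1 = 0.95
  Sum = 29.1875 ng/mL·hr

AUC = 29.19 ng/mL·hr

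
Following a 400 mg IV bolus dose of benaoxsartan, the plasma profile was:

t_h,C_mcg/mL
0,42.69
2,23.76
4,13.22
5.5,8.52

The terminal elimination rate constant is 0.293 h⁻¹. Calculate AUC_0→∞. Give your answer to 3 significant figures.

AUC = 149 mcg/mL·h

Trapezoidal AUC_0→5.5:
  [0→2]: (42.69+23.76)/2 × 2 = 66.45
  [2→4]: (23.76+13.22)/2 × 2 = 36.98
  [4→5.5]: (13.22+8.52)/2 × 1.5 = 16.305
  Sum = 119.735 mcg/mL·h
Extrapolated tail: C_last / k_e = 8.52 / 0.293 = 29.078
AUC_0→∞ = 119.735 + 29.078 = 148.813 mcg/mL·h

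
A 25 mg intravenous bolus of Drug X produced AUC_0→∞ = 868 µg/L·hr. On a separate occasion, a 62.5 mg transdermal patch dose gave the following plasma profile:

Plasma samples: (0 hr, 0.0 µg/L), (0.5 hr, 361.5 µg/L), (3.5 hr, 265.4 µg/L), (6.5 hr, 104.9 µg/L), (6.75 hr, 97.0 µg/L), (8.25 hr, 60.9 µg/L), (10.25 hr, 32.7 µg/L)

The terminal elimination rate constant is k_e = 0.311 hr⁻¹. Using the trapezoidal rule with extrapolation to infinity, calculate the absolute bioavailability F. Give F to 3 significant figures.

Trapezoidal AUC_0→10.25 (transdermal patch):
  [0→0.5]: (0.0+361.5)/2 × 0.5 = 90.375
  [0.5→3.5]: (361.5+265.4)/2 × 3 = 940.35
  [3.5→6.5]: (265.4+104.9)/2 × 3 = 555.45
  [6.5→6.75]: (104.9+97.0)/2 × 0.25 = 25.2375
  [6.75→8.25]: (97.0+60.9)/2 × 1.5 = 118.425
  [8.25→10.25]: (60.9+32.7)/2 × 2 = 93.6
  Sum = 1823.4375 µg/L·hr
Tail: C_last/k_e = 32.7/0.311 = 105.145
AUC_0→∞ (transdermal patch) = 1823.4375 + 105.145 = 1928.5825 µg/L·hr
F = (AUC_ev/D_ev)/(AUC_iv/D_iv) = (1928.5825/62.5)/(868/25) = 30.85732/34.72 = 0.8887

F = 0.889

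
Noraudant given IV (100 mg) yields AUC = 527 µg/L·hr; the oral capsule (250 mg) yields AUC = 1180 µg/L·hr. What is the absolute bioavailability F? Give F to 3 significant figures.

F = (AUC_ev / D_ev) / (AUC_iv / D_iv)
  = (1180/250) / (527/100)
  = 4.72 / 5.27 = 0.8956

F = 0.896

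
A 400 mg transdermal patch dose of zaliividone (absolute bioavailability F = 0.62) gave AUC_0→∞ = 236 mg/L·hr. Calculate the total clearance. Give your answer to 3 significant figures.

CL = 1.05 L/hr

CL = F × Dose / AUC_0→∞
   = 0.62 × 400 / 236 = 1.05085 L/hr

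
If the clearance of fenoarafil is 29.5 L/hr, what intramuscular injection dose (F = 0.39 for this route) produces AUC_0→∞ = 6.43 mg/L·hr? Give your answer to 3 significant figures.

Dose = 486 mg

Dose = CL × AUC_0→∞ / F
     = 29.5 × 6.43 / 0.39 = 486.372 mg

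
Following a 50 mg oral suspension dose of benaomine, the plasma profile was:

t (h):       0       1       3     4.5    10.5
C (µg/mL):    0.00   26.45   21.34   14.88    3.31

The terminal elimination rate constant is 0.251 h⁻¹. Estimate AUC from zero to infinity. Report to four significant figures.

AUC = 155.9 µg/mL·h

Trapezoidal AUC_0→10.5:
  [0→1]: (0.00+26.45)/2 × 1 = 13.225
  [1→3]: (26.45+21.34)/2 × 2 = 47.79
  [3→4.5]: (21.34+14.88)/2 × 1.5 = 27.165
  [4.5→10.5]: (14.88+3.31)/2 × 6 = 54.57
  Sum = 142.75 µg/mL·h
Extrapolated tail: C_last / k_e = 3.31 / 0.251 = 13.187
AUC_0→∞ = 142.75 + 13.187 = 155.937 µg/mL·h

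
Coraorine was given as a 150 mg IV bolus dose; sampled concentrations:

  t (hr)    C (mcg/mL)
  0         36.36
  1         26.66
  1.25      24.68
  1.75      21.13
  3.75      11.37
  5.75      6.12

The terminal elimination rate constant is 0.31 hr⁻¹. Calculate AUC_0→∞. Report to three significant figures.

Trapezoidal AUC_0→5.75:
  [0→1]: (36.36+26.66)/2 × 1 = 31.51
  [1→1.25]: (26.66+24.68)/2 × 0.25 = 6.4175
  [1.25→1.75]: (24.68+21.13)/2 × 0.5 = 11.4525
  [1.75→3.75]: (21.13+11.37)/2 × 2 = 32.5
  [3.75→5.75]: (11.37+6.12)/2 × 2 = 17.49
  Sum = 99.37 mcg/mL·hr
Extrapolated tail: C_last / k_e = 6.12 / 0.31 = 19.742
AUC_0→∞ = 99.37 + 19.742 = 119.112 mcg/mL·hr

AUC = 119 mcg/mL·hr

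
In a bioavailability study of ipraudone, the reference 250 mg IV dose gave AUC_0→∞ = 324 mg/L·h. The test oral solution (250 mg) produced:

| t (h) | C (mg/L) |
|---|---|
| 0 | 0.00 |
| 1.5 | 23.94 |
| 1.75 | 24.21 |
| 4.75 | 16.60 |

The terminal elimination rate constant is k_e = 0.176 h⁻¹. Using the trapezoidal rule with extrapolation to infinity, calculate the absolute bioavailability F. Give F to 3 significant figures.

F = 0.554

Trapezoidal AUC_0→4.75 (oral solution):
  [0→1.5]: (0.00+23.94)/2 × 1.5 = 17.955
  [1.5→1.75]: (23.94+24.21)/2 × 0.25 = 6.01875
  [1.75→4.75]: (24.21+16.60)/2 × 3 = 61.215
  Sum = 85.18875 mg/L·h
Tail: C_last/k_e = 16.60/0.176 = 94.318
AUC_0→∞ (oral solution) = 85.18875 + 94.318 = 179.50675 mg/L·h
F = (AUC_ev/D_ev)/(AUC_iv/D_iv) = (179.50675/250)/(324/250) = 0.718027/1.296 = 0.5540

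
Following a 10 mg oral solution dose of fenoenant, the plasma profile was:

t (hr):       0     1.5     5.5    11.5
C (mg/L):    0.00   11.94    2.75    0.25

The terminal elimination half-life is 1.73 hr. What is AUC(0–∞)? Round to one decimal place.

Trapezoidal AUC_0→11.5:
  [0→1.5]: (0.00+11.94)/2 × 1.5 = 8.955
  [1.5→5.5]: (11.94+2.75)/2 × 4 = 29.38
  [5.5→11.5]: (2.75+0.25)/2 × 6 = 9.0
  Sum = 47.335 mg/L·hr
k_e = ln2 / t½ = 0.693147 / 1.73 = 0.4007 hr^-1
Extrapolated tail: C_last / k_e = 0.25 / 0.4007 = 0.624
AUC_0→∞ = 47.335 + 0.624 = 47.959 mg/L·hr

AUC = 48.0 mg/L·hr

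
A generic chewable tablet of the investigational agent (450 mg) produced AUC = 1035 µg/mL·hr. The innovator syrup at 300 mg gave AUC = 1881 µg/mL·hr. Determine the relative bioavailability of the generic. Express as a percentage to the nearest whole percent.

F_rel = 37%

F_rel = (AUC_test/D_test) / (AUC_ref/D_ref)
      = (1035/450) / (1881/300)
      = 2.3 / 6.27 = 0.3668 = 36.68%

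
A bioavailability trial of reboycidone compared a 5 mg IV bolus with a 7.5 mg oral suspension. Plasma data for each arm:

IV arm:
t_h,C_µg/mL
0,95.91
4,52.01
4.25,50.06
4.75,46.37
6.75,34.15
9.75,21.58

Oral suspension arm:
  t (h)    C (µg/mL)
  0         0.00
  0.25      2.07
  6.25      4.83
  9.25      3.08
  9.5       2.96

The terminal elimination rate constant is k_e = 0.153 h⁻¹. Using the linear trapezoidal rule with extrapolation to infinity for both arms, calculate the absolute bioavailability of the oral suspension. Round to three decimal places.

F = 0.055

Trapezoidal AUC_0→9.75 (IV):
  [0→4]: (95.91+52.01)/2 × 4 = 295.84
  [4→4.25]: (52.01+50.06)/2 × 0.25 = 12.75875
  [4.25→4.75]: (50.06+46.37)/2 × 0.5 = 24.1075
  [4.75→6.75]: (46.37+34.15)/2 × 2 = 80.52
  [6.75→9.75]: (34.15+21.58)/2 × 3 = 83.595
  Sum = 496.82125 µg/mL·h
IV tail: 21.58/0.153 = 141.046; AUC_iv,0→∞ = 496.82125 + 141.046 = 637.86725 µg/mL·h
Trapezoidal AUC_0→9.5 (oral suspension):
  [0→0.25]: (0.00+2.07)/2 × 0.25 = 0.25875
  [0.25→6.25]: (2.07+4.83)/2 × 6 = 20.7
  [6.25→9.25]: (4.83+3.08)/2 × 3 = 11.865
  [9.25→9.5]: (3.08+2.96)/2 × 0.25 = 0.755
  Sum = 33.57875 µg/mL·h
oral suspension tail: 2.96/0.153 = 19.346; AUC_ev,0→∞ = 33.57875 + 19.346 = 52.92475 µg/mL·h
F = (AUC_ev/D_ev)/(AUC_iv/D_iv) = (52.92475/7.5)/(637.86725/5) = 7.05663/127.57345 = 0.0553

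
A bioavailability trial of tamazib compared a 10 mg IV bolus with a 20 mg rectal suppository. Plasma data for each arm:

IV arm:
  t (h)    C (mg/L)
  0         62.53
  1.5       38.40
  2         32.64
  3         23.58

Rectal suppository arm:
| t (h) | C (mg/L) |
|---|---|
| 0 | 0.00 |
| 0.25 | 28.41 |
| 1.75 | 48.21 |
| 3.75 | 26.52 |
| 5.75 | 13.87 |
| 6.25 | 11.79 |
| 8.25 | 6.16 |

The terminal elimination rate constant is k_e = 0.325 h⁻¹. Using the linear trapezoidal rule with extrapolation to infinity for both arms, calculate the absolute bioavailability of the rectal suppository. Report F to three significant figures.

Trapezoidal AUC_0→3 (IV):
  [0→1.5]: (62.53+38.40)/2 × 1.5 = 75.6975
  [1.5→2]: (38.40+32.64)/2 × 0.5 = 17.76
  [2→3]: (32.64+23.58)/2 × 1 = 28.11
  Sum = 121.5675 mg/L·h
IV tail: 23.58/0.325 = 72.554; AUC_iv,0→∞ = 121.5675 + 72.554 = 194.1215 mg/L·h
Trapezoidal AUC_0→8.25 (rectal suppository):
  [0→0.25]: (0.00+28.41)/2 × 0.25 = 3.55125
  [0.25→1.75]: (28.41+48.21)/2 × 1.5 = 57.465
  [1.75→3.75]: (48.21+26.52)/2 × 2 = 74.73
  [3.75→5.75]: (26.52+13.87)/2 × 2 = 40.39
  [5.75→6.25]: (13.87+11.79)/2 × 0.5 = 6.415
  [6.25→8.25]: (11.79+6.16)/2 × 2 = 17.95
  Sum = 200.50125 mg/L·h
rectal suppository tail: 6.16/0.325 = 18.954; AUC_ev,0→∞ = 200.50125 + 18.954 = 219.45525 mg/L·h
F = (AUC_ev/D_ev)/(AUC_iv/D_iv) = (219.45525/20)/(194.1215/10) = 10.9728/19.41215 = 0.5653

F = 0.565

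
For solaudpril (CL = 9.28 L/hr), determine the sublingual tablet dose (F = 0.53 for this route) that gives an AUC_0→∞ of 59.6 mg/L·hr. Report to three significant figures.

Dose = 1040 mg

Dose = CL × AUC_0→∞ / F
     = 9.28 × 59.6 / 0.53 = 1043.56 mg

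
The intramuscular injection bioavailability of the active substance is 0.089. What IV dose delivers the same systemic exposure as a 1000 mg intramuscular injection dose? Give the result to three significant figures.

Systemic exposure from an extravascular dose = F × D_ev, so the equivalent IV dose is F × D_ev.
D_iv = F × D_ev = 0.089 × 1000 = 89 mg

D_iv = 89.0 mg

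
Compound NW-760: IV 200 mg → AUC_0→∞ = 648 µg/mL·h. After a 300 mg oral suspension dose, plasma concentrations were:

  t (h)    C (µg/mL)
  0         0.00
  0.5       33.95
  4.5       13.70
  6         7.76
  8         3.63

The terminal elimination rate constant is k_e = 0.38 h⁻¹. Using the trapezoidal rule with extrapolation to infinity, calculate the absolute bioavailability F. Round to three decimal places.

F = 0.145

Trapezoidal AUC_0→8 (oral suspension):
  [0→0.5]: (0.00+33.95)/2 × 0.5 = 8.4875
  [0.5→4.5]: (33.95+13.70)/2 × 4 = 95.3
  [4.5→6]: (13.70+7.76)/2 × 1.5 = 16.095
  [6→8]: (7.76+3.63)/2 × 2 = 11.39
  Sum = 131.2725 µg/mL·h
Tail: C_last/k_e = 3.63/0.38 = 9.553
AUC_0→∞ (oral suspension) = 131.2725 + 9.553 = 140.8255 µg/mL·h
F = (AUC_ev/D_ev)/(AUC_iv/D_iv) = (140.8255/300)/(648/200) = 0.469418/3.24 = 0.1449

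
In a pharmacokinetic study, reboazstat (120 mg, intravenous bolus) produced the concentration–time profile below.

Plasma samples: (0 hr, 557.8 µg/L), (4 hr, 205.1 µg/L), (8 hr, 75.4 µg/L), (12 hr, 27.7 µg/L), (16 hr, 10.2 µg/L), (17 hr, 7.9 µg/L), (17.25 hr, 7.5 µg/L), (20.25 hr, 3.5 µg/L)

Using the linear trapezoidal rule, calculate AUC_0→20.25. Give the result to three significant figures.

AUC = 2400 µg/L·hr

Trapezoidal AUC_0→20.25:
  [0→4]: (557.8+205.1)/2 × 4 = 1525.8
  [4→8]: (205.1+75.4)/2 × 4 = 561.0
  [8→12]: (75.4+27.7)/2 × 4 = 206.2
  [12→16]: (27.7+10.2)/2 × 4 = 75.8
  [16→17]: (10.2+7.9)/2 × 1 = 9.05
  [17→17.25]: (7.9+7.5)/2 × 0.25 = 1.925
  [17.25→20.25]: (7.5+3.5)/2 × 3 = 16.5
  Sum = 2396.275 µg/L·hr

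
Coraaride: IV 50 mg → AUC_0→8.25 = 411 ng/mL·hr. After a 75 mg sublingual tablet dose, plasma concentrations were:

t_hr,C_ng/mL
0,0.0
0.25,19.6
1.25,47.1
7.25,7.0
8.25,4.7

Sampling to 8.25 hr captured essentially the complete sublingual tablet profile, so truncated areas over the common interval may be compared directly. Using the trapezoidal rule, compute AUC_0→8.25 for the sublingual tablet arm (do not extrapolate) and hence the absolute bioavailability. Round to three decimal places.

Trapezoidal AUC_0→8.25 (sublingual tablet):
  [0→0.25]: (0.0+19.6)/2 × 0.25 = 2.45
  [0.25→1.25]: (19.6+47.1)/2 × 1 = 33.35
  [1.25→7.25]: (47.1+7.0)/2 × 6 = 162.3
  [7.25→8.25]: (7.0+4.7)/2 × 1 = 5.85
  Sum = 203.95 ng/mL·hr
F = (AUC_ev/D_ev)/(AUC_iv/D_iv) = (203.95/75)/(411/50) = 2.71933/8.22 = 0.3308

F = 0.331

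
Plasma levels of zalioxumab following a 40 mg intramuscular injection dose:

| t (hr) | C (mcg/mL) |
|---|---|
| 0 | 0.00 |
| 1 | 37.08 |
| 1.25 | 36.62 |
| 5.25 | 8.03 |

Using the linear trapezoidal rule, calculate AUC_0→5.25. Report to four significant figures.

Trapezoidal AUC_0→5.25:
  [0→1]: (0.00+37.08)/2 × 1 = 18.54
  [1→1.25]: (37.08+36.62)/2 × 0.25 = 9.2125
  [1.25→5.25]: (36.62+8.03)/2 × 4 = 89.3
  Sum = 117.0525 mcg/mL·hr

AUC = 117.1 mcg/mL·hr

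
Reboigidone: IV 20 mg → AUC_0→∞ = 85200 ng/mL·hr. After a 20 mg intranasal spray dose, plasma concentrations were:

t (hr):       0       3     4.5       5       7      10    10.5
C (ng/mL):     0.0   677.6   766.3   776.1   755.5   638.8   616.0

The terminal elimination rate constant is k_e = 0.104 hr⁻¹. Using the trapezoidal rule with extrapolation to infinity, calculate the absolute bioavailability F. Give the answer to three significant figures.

Trapezoidal AUC_0→10.5 (intranasal spray):
  [0→3]: (0.0+677.6)/2 × 3 = 1016.4
  [3→4.5]: (677.6+766.3)/2 × 1.5 = 1082.925
  [4.5→5]: (766.3+776.1)/2 × 0.5 = 385.6
  [5→7]: (776.1+755.5)/2 × 2 = 1531.6
  [7→10]: (755.5+638.8)/2 × 3 = 2091.45
  [10→10.5]: (638.8+616.0)/2 × 0.5 = 313.7
  Sum = 6421.675 ng/mL·hr
Tail: C_last/k_e = 616.0/0.104 = 5923.077
AUC_0→∞ (intranasal spray) = 6421.675 + 5923.077 = 12344.752 ng/mL·hr
F = (AUC_ev/D_ev)/(AUC_iv/D_iv) = (12344.752/20)/(85200/20) = 617.2376/4260 = 0.1449

F = 0.145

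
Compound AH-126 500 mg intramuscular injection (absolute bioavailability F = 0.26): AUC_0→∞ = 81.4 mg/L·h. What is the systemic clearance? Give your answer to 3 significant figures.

CL = 1.60 L/h

CL = F × Dose / AUC_0→∞
   = 0.26 × 500 / 81.4 = 1.59705 L/h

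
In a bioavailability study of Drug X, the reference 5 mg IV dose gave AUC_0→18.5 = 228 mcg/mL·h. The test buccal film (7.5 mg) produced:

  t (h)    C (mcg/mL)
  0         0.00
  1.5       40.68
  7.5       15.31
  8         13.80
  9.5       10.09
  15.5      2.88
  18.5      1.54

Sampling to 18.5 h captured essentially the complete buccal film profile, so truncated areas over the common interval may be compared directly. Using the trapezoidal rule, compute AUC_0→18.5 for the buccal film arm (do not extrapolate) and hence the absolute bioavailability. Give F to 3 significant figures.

Trapezoidal AUC_0→18.5 (buccal film):
  [0→1.5]: (0.00+40.68)/2 × 1.5 = 30.51
  [1.5→7.5]: (40.68+15.31)/2 × 6 = 167.97
  [7.5→8]: (15.31+13.80)/2 × 0.5 = 7.2775
  [8→9.5]: (13.80+10.09)/2 × 1.5 = 17.9175
  [9.5→15.5]: (10.09+2.88)/2 × 6 = 38.91
  [15.5→18.5]: (2.88+1.54)/2 × 3 = 6.63
  Sum = 269.215 mcg/mL·h
F = (AUC_ev/D_ev)/(AUC_iv/D_iv) = (269.215/7.5)/(228/5) = 35.8953/45.6 = 0.7872

F = 0.787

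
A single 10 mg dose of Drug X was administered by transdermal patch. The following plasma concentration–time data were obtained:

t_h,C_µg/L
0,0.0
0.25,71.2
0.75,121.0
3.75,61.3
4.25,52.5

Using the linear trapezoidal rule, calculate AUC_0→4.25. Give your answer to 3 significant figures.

AUC = 359 µg/L·h

Trapezoidal AUC_0→4.25:
  [0→0.25]: (0.0+71.2)/2 × 0.25 = 8.9
  [0.25→0.75]: (71.2+121.0)/2 × 0.5 = 48.05
  [0.75→3.75]: (121.0+61.3)/2 × 3 = 273.45
  [3.75→4.25]: (61.3+52.5)/2 × 0.5 = 28.45
  Sum = 358.85 µg/L·h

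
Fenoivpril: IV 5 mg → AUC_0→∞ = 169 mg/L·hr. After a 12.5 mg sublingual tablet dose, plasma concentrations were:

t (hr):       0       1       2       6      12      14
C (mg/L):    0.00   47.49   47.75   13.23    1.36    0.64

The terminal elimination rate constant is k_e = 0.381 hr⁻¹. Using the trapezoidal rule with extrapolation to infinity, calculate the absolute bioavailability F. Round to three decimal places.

F = 0.570

Trapezoidal AUC_0→14 (sublingual tablet):
  [0→1]: (0.00+47.49)/2 × 1 = 23.745
  [1→2]: (47.49+47.75)/2 × 1 = 47.62
  [2→6]: (47.75+13.23)/2 × 4 = 121.96
  [6→12]: (13.23+1.36)/2 × 6 = 43.77
  [12→14]: (1.36+0.64)/2 × 2 = 2.0
  Sum = 239.095 mg/L·hr
Tail: C_last/k_e = 0.64/0.381 = 1.680
AUC_0→∞ (sublingual tablet) = 239.095 + 1.680 = 240.775 mg/L·hr
F = (AUC_ev/D_ev)/(AUC_iv/D_iv) = (240.775/12.5)/(169/5) = 19.262/33.8 = 0.5699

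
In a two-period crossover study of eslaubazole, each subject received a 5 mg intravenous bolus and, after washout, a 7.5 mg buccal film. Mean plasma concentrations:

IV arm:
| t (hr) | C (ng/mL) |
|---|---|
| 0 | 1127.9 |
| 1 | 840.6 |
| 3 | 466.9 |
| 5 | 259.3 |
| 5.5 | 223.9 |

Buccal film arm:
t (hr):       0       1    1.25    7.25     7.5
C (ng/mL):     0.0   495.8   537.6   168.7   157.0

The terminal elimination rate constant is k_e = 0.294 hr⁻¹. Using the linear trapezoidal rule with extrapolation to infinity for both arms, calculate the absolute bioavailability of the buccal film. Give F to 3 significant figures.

Trapezoidal AUC_0→5.5 (IV):
  [0→1]: (1127.9+840.6)/2 × 1 = 984.25
  [1→3]: (840.6+466.9)/2 × 2 = 1307.5
  [3→5]: (466.9+259.3)/2 × 2 = 726.2
  [5→5.5]: (259.3+223.9)/2 × 0.5 = 120.8
  Sum = 3138.75 ng/mL·hr
IV tail: 223.9/0.294 = 761.565; AUC_iv,0→∞ = 3138.75 + 761.565 = 3900.315 ng/mL·hr
Trapezoidal AUC_0→7.5 (buccal film):
  [0→1]: (0.0+495.8)/2 × 1 = 247.9
  [1→1.25]: (495.8+537.6)/2 × 0.25 = 129.175
  [1.25→7.25]: (537.6+168.7)/2 × 6 = 2118.9
  [7.25→7.5]: (168.7+157.0)/2 × 0.25 = 40.7125
  Sum = 2536.6875 ng/mL·hr
buccal film tail: 157.0/0.294 = 534.014; AUC_ev,0→∞ = 2536.6875 + 534.014 = 3070.7015 ng/mL·hr
F = (AUC_ev/D_ev)/(AUC_iv/D_iv) = (3070.7015/7.5)/(3900.315/5) = 409.427/780.063 = 0.5249

F = 0.525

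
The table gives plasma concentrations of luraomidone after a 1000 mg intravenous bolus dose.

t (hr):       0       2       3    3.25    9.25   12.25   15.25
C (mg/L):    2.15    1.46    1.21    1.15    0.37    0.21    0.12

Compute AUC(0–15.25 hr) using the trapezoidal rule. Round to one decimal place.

AUC = 11.2 mg/L·hr

Trapezoidal AUC_0→15.25:
  [0→2]: (2.15+1.46)/2 × 2 = 3.61
  [2→3]: (1.46+1.21)/2 × 1 = 1.335
  [3→3.25]: (1.21+1.15)/2 × 0.25 = 0.295
  [3.25→9.25]: (1.15+0.37)/2 × 6 = 4.56
  [9.25→12.25]: (0.37+0.21)/2 × 3 = 0.87
  [12.25→15.25]: (0.21+0.12)/2 × 3 = 0.495
  Sum = 11.165 mg/L·hr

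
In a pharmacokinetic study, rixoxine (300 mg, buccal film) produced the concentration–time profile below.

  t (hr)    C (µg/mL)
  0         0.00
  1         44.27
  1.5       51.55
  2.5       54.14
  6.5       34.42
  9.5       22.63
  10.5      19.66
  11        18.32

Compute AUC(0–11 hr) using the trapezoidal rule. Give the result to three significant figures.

Trapezoidal AUC_0→11:
  [0→1]: (0.00+44.27)/2 × 1 = 22.135
  [1→1.5]: (44.27+51.55)/2 × 0.5 = 23.955
  [1.5→2.5]: (51.55+54.14)/2 × 1 = 52.845
  [2.5→6.5]: (54.14+34.42)/2 × 4 = 177.12
  [6.5→9.5]: (34.42+22.63)/2 × 3 = 85.575
  [9.5→10.5]: (22.63+19.66)/2 × 1 = 21.145
  [10.5→11]: (19.66+18.32)/2 × 0.5 = 9.495
  Sum = 392.27 µg/mL·hr

AUC = 392 µg/mL·hr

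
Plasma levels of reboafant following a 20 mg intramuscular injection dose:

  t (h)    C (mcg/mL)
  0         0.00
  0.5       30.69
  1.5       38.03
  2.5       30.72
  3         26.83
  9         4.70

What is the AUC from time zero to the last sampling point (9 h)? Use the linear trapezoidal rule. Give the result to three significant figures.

Trapezoidal AUC_0→9:
  [0→0.5]: (0.00+30.69)/2 × 0.5 = 7.6725
  [0.5→1.5]: (30.69+38.03)/2 × 1 = 34.36
  [1.5→2.5]: (38.03+30.72)/2 × 1 = 34.375
  [2.5→3]: (30.72+26.83)/2 × 0.5 = 14.3875
  [3→9]: (26.83+4.70)/2 × 6 = 94.59
  Sum = 185.385 mcg/mL·h

AUC = 185 mcg/mL·h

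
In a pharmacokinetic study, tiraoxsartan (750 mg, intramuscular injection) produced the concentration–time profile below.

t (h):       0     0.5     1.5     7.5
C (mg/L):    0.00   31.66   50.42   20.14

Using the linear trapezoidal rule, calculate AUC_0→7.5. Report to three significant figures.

Trapezoidal AUC_0→7.5:
  [0→0.5]: (0.00+31.66)/2 × 0.5 = 7.915
  [0.5→1.5]: (31.66+50.42)/2 × 1 = 41.04
  [1.5→7.5]: (50.42+20.14)/2 × 6 = 211.68
  Sum = 260.635 mg/L·h

AUC = 261 mg/L·h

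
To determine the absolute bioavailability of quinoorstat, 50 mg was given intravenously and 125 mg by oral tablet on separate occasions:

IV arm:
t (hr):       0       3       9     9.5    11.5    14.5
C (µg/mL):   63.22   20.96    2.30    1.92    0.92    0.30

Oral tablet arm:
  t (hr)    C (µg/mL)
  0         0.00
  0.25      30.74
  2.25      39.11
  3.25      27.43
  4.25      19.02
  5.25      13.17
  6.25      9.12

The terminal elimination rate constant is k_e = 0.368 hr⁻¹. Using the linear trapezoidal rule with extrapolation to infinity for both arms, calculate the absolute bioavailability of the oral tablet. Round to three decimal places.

Trapezoidal AUC_0→14.5 (IV):
  [0→3]: (63.22+20.96)/2 × 3 = 126.27
  [3→9]: (20.96+2.30)/2 × 6 = 69.78
  [9→9.5]: (2.30+1.92)/2 × 0.5 = 1.055
  [9.5→11.5]: (1.92+0.92)/2 × 2 = 2.84
  [11.5→14.5]: (0.92+0.30)/2 × 3 = 1.83
  Sum = 201.775 µg/mL·hr
IV tail: 0.30/0.368 = 0.815; AUC_iv,0→∞ = 201.775 + 0.815 = 202.59 µg/mL·hr
Trapezoidal AUC_0→6.25 (oral tablet):
  [0→0.25]: (0.00+30.74)/2 × 0.25 = 3.8425
  [0.25→2.25]: (30.74+39.11)/2 × 2 = 69.85
  [2.25→3.25]: (39.11+27.43)/2 × 1 = 33.27
  [3.25→4.25]: (27.43+19.02)/2 × 1 = 23.225
  [4.25→5.25]: (19.02+13.17)/2 × 1 = 16.095
  [5.25→6.25]: (13.17+9.12)/2 × 1 = 11.145
  Sum = 157.4275 µg/mL·hr
oral tablet tail: 9.12/0.368 = 24.783; AUC_ev,0→∞ = 157.4275 + 24.783 = 182.2105 µg/mL·hr
F = (AUC_ev/D_ev)/(AUC_iv/D_iv) = (182.2105/125)/(202.59/50) = 1.457684/4.0518 = 0.3598

F = 0.360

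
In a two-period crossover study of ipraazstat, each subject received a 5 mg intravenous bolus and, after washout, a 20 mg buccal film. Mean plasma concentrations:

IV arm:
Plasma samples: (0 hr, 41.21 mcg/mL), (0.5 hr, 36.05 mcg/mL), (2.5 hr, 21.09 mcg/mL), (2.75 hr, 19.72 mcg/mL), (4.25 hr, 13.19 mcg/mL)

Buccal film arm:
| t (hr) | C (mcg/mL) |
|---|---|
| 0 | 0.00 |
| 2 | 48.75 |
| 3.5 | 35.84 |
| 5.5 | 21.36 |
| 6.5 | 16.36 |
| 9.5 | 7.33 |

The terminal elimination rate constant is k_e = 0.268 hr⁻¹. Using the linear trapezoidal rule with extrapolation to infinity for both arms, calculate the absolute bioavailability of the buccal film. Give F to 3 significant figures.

F = 0.404

Trapezoidal AUC_0→4.25 (IV):
  [0→0.5]: (41.21+36.05)/2 × 0.5 = 19.315
  [0.5→2.5]: (36.05+21.09)/2 × 2 = 57.14
  [2.5→2.75]: (21.09+19.72)/2 × 0.25 = 5.10125
  [2.75→4.25]: (19.72+13.19)/2 × 1.5 = 24.6825
  Sum = 106.23875 mcg/mL·hr
IV tail: 13.19/0.268 = 49.216; AUC_iv,0→∞ = 106.23875 + 49.216 = 155.45475 mcg/mL·hr
Trapezoidal AUC_0→9.5 (buccal film):
  [0→2]: (0.00+48.75)/2 × 2 = 48.75
  [2→3.5]: (48.75+35.84)/2 × 1.5 = 63.4425
  [3.5→5.5]: (35.84+21.36)/2 × 2 = 57.2
  [5.5→6.5]: (21.36+16.36)/2 × 1 = 18.86
  [6.5→9.5]: (16.36+7.33)/2 × 3 = 35.535
  Sum = 223.7875 mcg/mL·hr
buccal film tail: 7.33/0.268 = 27.351; AUC_ev,0→∞ = 223.7875 + 27.351 = 251.1385 mcg/mL·hr
F = (AUC_ev/D_ev)/(AUC_iv/D_iv) = (251.1385/20)/(155.45475/5) = 12.556925/31.09095 = 0.4039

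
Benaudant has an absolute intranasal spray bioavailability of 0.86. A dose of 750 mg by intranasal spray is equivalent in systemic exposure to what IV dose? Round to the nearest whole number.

Systemic exposure from an extravascular dose = F × D_ev, so the equivalent IV dose is F × D_ev.
D_iv = F × D_ev = 0.86 × 750 = 645 mg

D_iv = 645 mg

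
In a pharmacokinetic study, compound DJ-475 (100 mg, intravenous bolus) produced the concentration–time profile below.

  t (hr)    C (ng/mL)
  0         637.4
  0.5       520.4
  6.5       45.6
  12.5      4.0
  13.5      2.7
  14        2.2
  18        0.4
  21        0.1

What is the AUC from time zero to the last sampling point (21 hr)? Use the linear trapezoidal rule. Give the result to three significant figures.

AUC = 2150 ng/mL·hr

Trapezoidal AUC_0→21:
  [0→0.5]: (637.4+520.4)/2 × 0.5 = 289.45
  [0.5→6.5]: (520.4+45.6)/2 × 6 = 1698.0
  [6.5→12.5]: (45.6+4.0)/2 × 6 = 148.8
  [12.5→13.5]: (4.0+2.7)/2 × 1 = 3.35
  [13.5→14]: (2.7+2.2)/2 × 0.5 = 1.225
  [14→18]: (2.2+0.4)/2 × 4 = 5.2
  [18→21]: (0.4+0.1)/2 × 3 = 0.75
  Sum = 2146.775 ng/mL·hr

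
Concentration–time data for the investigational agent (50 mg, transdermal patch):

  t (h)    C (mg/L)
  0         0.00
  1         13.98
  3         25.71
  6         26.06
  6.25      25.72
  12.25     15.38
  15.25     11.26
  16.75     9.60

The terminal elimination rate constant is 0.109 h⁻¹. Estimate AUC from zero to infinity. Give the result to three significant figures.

AUC = 398 mg/L·h

Trapezoidal AUC_0→16.75:
  [0→1]: (0.00+13.98)/2 × 1 = 6.99
  [1→3]: (13.98+25.71)/2 × 2 = 39.69
  [3→6]: (25.71+26.06)/2 × 3 = 77.655
  [6→6.25]: (26.06+25.72)/2 × 0.25 = 6.4725
  [6.25→12.25]: (25.72+15.38)/2 × 6 = 123.3
  [12.25→15.25]: (15.38+11.26)/2 × 3 = 39.96
  [15.25→16.75]: (11.26+9.60)/2 × 1.5 = 15.645
  Sum = 309.7125 mg/L·h
Extrapolated tail: C_last / k_e = 9.60 / 0.109 = 88.073
AUC_0→∞ = 309.7125 + 88.073 = 397.7855 mg/L·h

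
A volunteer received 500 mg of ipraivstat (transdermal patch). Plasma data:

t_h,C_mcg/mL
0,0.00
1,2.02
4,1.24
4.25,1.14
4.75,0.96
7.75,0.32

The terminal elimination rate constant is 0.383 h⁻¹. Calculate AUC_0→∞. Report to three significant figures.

Trapezoidal AUC_0→7.75:
  [0→1]: (0.00+2.02)/2 × 1 = 1.01
  [1→4]: (2.02+1.24)/2 × 3 = 4.89
  [4→4.25]: (1.24+1.14)/2 × 0.25 = 0.2975
  [4.25→4.75]: (1.14+0.96)/2 × 0.5 = 0.525
  [4.75→7.75]: (0.96+0.32)/2 × 3 = 1.92
  Sum = 8.6425 mcg/mL·h
Extrapolated tail: C_last / k_e = 0.32 / 0.383 = 0.836
AUC_0→∞ = 8.6425 + 0.836 = 9.4785 mcg/mL·h

AUC = 9.48 mcg/mL·h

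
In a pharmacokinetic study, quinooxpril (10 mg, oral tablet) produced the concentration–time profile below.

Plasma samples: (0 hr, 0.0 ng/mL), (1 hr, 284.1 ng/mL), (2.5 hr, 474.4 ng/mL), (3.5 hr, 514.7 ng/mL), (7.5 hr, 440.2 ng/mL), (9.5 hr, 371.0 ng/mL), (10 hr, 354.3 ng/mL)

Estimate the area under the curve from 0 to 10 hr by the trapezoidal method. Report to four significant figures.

Trapezoidal AUC_0→10:
  [0→1]: (0.0+284.1)/2 × 1 = 142.05
  [1→2.5]: (284.1+474.4)/2 × 1.5 = 568.875
  [2.5→3.5]: (474.4+514.7)/2 × 1 = 494.55
  [3.5→7.5]: (514.7+440.2)/2 × 4 = 1909.8
  [7.5→9.5]: (440.2+371.0)/2 × 2 = 811.2
  [9.5→10]: (371.0+354.3)/2 × 0.5 = 181.325
  Sum = 4107.8 ng/mL·hr

AUC = 4108 ng/mL·hr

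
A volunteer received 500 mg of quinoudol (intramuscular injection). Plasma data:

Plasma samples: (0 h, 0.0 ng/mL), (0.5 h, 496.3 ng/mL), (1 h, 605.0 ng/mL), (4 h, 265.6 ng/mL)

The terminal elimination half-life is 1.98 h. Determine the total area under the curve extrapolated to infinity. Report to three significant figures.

Trapezoidal AUC_0→4:
  [0→0.5]: (0.0+496.3)/2 × 0.5 = 124.075
  [0.5→1]: (496.3+605.0)/2 × 0.5 = 275.325
  [1→4]: (605.0+265.6)/2 × 3 = 1305.9
  Sum = 1705.3 ng/mL·h
k_e = ln2 / t½ = 0.693147 / 1.98 = 0.3501 h^-1
Extrapolated tail: C_last / k_e = 265.6 / 0.3501 = 758.640
AUC_0→∞ = 1705.3 + 758.640 = 2463.94 ng/mL·h

AUC = 2460 ng/mL·h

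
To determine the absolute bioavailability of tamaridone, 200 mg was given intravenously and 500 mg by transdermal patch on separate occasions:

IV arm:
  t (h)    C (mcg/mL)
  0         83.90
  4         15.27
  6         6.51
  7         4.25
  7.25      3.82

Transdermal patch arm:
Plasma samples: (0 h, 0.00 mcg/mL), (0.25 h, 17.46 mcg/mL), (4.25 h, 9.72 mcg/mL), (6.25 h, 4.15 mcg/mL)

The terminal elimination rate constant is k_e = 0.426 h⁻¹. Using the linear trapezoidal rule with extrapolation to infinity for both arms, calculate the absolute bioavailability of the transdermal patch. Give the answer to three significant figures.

F = 0.136

Trapezoidal AUC_0→7.25 (IV):
  [0→4]: (83.90+15.27)/2 × 4 = 198.34
  [4→6]: (15.27+6.51)/2 × 2 = 21.78
  [6→7]: (6.51+4.25)/2 × 1 = 5.38
  [7→7.25]: (4.25+3.82)/2 × 0.25 = 1.00875
  Sum = 226.50875 mcg/mL·h
IV tail: 3.82/0.426 = 8.967; AUC_iv,0→∞ = 226.50875 + 8.967 = 235.47575 mcg/mL·h
Trapezoidal AUC_0→6.25 (transdermal patch):
  [0→0.25]: (0.00+17.46)/2 × 0.25 = 2.1825
  [0.25→4.25]: (17.46+9.72)/2 × 4 = 54.36
  [4.25→6.25]: (9.72+4.15)/2 × 2 = 13.87
  Sum = 70.4125 mcg/mL·h
transdermal patch tail: 4.15/0.426 = 9.742; AUC_ev,0→∞ = 70.4125 + 9.742 = 80.1545 mcg/mL·h
F = (AUC_ev/D_ev)/(AUC_iv/D_iv) = (80.1545/500)/(235.47575/200) = 0.160309/1.17738 = 0.1362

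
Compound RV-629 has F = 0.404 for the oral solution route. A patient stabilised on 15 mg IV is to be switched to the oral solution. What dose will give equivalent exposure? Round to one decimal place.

For equal systemic exposure: F × D_ev = D_iv
D_ev = D_iv / F = 15 / 0.404 = 37.1287 mg

D_oral = 37.1 mg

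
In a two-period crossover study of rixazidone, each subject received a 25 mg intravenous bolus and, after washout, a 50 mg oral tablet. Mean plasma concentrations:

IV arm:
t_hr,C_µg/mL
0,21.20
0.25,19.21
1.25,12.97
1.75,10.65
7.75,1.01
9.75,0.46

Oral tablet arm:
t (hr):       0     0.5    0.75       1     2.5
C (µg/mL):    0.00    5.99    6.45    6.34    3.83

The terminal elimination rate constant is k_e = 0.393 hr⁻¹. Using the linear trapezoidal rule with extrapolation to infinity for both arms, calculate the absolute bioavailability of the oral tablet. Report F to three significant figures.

Trapezoidal AUC_0→9.75 (IV):
  [0→0.25]: (21.20+19.21)/2 × 0.25 = 5.05125
  [0.25→1.25]: (19.21+12.97)/2 × 1 = 16.09
  [1.25→1.75]: (12.97+10.65)/2 × 0.5 = 5.905
  [1.75→7.75]: (10.65+1.01)/2 × 6 = 34.98
  [7.75→9.75]: (1.01+0.46)/2 × 2 = 1.47
  Sum = 63.49625 µg/mL·hr
IV tail: 0.46/0.393 = 1.170; AUC_iv,0→∞ = 63.49625 + 1.170 = 64.66625 µg/mL·hr
Trapezoidal AUC_0→2.5 (oral tablet):
  [0→0.5]: (0.00+5.99)/2 × 0.5 = 1.4975
  [0.5→0.75]: (5.99+6.45)/2 × 0.25 = 1.555
  [0.75→1]: (6.45+6.34)/2 × 0.25 = 1.59875
  [1→2.5]: (6.34+3.83)/2 × 1.5 = 7.6275
  Sum = 12.27875 µg/mL·hr
oral tablet tail: 3.83/0.393 = 9.746; AUC_ev,0→∞ = 12.27875 + 9.746 = 22.02475 µg/mL·hr
F = (AUC_ev/D_ev)/(AUC_iv/D_iv) = (22.02475/50)/(64.66625/25) = 0.440495/2.58665 = 0.1703

F = 0.170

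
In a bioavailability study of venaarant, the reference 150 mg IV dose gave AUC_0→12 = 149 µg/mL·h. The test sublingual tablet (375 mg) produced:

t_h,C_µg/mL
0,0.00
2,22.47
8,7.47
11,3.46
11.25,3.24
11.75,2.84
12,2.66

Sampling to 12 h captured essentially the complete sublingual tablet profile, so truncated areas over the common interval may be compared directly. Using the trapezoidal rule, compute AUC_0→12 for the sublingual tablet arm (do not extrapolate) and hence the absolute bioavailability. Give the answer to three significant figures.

Trapezoidal AUC_0→12 (sublingual tablet):
  [0→2]: (0.00+22.47)/2 × 2 = 22.47
  [2→8]: (22.47+7.47)/2 × 6 = 89.82
  [8→11]: (7.47+3.46)/2 × 3 = 16.395
  [11→11.25]: (3.46+3.24)/2 × 0.25 = 0.8375
  [11.25→11.75]: (3.24+2.84)/2 × 0.5 = 1.52
  [11.75→12]: (2.84+2.66)/2 × 0.25 = 0.6875
  Sum = 131.73 µg/mL·h
F = (AUC_ev/D_ev)/(AUC_iv/D_iv) = (131.73/375)/(149/150) = 0.35128/0.993333 = 0.3536

F = 0.354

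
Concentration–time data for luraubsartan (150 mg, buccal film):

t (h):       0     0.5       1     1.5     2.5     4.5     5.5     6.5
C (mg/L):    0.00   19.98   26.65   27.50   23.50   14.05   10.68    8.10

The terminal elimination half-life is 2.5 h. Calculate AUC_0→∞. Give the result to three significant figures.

AUC = 144 mg/L·h

Trapezoidal AUC_0→6.5:
  [0→0.5]: (0.00+19.98)/2 × 0.5 = 4.995
  [0.5→1]: (19.98+26.65)/2 × 0.5 = 11.6575
  [1→1.5]: (26.65+27.50)/2 × 0.5 = 13.5375
  [1.5→2.5]: (27.50+23.50)/2 × 1 = 25.5
  [2.5→4.5]: (23.50+14.05)/2 × 2 = 37.55
  [4.5→5.5]: (14.05+10.68)/2 × 1 = 12.365
  [5.5→6.5]: (10.68+8.10)/2 × 1 = 9.39
  Sum = 114.995 mg/L·h
k_e = ln2 / t½ = 0.693147 / 2.5 = 0.2773 h^-1
Extrapolated tail: C_last / k_e = 8.10 / 0.2773 = 29.210
AUC_0→∞ = 114.995 + 29.210 = 144.205 mg/L·h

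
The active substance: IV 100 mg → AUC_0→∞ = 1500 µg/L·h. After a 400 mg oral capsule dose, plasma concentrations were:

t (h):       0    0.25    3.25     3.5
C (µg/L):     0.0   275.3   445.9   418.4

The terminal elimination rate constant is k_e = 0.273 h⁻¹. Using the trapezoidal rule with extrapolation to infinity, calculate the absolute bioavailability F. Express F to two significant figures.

Trapezoidal AUC_0→3.5 (oral capsule):
  [0→0.25]: (0.0+275.3)/2 × 0.25 = 34.4125
  [0.25→3.25]: (275.3+445.9)/2 × 3 = 1081.8
  [3.25→3.5]: (445.9+418.4)/2 × 0.25 = 108.0375
  Sum = 1224.25 µg/L·h
Tail: C_last/k_e = 418.4/0.273 = 1532.601
AUC_0→∞ (oral capsule) = 1224.25 + 1532.601 = 2756.851 µg/L·h
F = (AUC_ev/D_ev)/(AUC_iv/D_iv) = (2756.851/400)/(1500/100) = 6.8921275/15 = 0.4595

F = 0.46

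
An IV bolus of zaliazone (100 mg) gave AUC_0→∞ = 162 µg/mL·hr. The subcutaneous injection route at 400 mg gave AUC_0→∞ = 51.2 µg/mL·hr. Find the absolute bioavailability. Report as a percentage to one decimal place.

F = (AUC_ev / D_ev) / (AUC_iv / D_iv)
  = (51.2/400) / (162/100)
  = 0.128 / 1.62 = 0.0790
  = 7.90%

F = 7.9%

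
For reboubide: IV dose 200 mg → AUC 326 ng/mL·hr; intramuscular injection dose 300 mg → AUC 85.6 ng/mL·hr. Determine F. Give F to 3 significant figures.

F = 0.175

F = (AUC_ev / D_ev) / (AUC_iv / D_iv)
  = (85.6/300) / (326/200)
  = 0.285333 / 1.63 = 0.1751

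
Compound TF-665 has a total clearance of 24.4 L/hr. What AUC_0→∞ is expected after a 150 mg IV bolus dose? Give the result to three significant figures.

AUC = 6.15 mg/L·hr

AUC_0→∞ = Dose_iv / CL
        = 150 / 24.4 = 6.14754 mg/L·hr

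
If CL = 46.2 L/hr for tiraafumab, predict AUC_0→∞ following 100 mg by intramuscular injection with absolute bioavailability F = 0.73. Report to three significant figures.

AUC_0→∞ = F × Dose / CL
        = 0.73 × 100 / 46.2 = 1.58009 mg/L·hr

AUC = 1.58 mg/L·hr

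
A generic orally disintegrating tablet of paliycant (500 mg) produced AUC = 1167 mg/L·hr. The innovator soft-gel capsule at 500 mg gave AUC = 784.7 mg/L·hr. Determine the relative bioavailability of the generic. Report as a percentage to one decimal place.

F_rel = 148.7%

F_rel = (AUC_test/D_test) / (AUC_ref/D_ref)
      = (1167/500) / (784.7/500)
      = 2.334 / 1.5694 = 1.4872 = 148.72%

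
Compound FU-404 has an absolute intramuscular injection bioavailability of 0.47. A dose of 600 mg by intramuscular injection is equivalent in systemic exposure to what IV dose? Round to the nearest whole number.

D_iv = 282 mg

Systemic exposure from an extravascular dose = F × D_ev, so the equivalent IV dose is F × D_ev.
D_iv = F × D_ev = 0.47 × 600 = 282 mg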